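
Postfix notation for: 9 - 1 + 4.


Left to right (same or higher precedence on left)
Postfix: 9 1 - 4 +


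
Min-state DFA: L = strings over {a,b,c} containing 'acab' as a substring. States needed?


KMP-style automaton: 4 progress states + 1 absorbing accept = 5
Minimal DFA: 5 states


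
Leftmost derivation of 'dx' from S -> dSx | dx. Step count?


Derivation: S => dx
Steps: 1


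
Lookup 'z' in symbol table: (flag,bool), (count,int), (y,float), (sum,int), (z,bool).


Lookup 'z' → type bool


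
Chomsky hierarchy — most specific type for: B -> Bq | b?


Left-linear: every RHS is a terminal or one nonterminal followed by a terminal
Classification: Type 3 (Regular)


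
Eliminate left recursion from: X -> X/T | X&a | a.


Left-recursive alternatives: X/T, X&a; non-recursive: a
Introduce X': X -> aX', X' -> /TX' | &aX' | ε


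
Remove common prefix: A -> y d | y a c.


Common prefix: 'y'
Factored: A -> y A', A' -> d | a c


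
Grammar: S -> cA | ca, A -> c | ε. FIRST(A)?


Per alternative of A: FIRST(c) = {c}; FIRST(ε) = {ε}
FIRST(A) = {c, ε}


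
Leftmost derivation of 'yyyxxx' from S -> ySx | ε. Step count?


Derivation: S => ySx => yySxx => yyySxxx => yyyxxx
Steps: 4


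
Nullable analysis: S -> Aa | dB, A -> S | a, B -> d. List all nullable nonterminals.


A nonterminal is nullable iff some alternative derives ε (directly, or every symbol in it is nullable)
Nullable: {}


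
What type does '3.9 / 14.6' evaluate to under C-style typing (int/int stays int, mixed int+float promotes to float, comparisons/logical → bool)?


Operand types: float / float
Rule: mixed int/float promotes to float; int/int stays int
Result type: float


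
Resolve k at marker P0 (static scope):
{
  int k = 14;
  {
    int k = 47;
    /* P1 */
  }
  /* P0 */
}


k declared in the same block as P0
k = 14


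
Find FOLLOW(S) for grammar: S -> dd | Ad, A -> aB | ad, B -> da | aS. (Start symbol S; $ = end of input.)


$ ∈ FOLLOW(S). For each A -> αBβ: add FIRST(β)\{ε} to FOLLOW(B); if β nullable, add FOLLOW(A).
FOLLOW(S) = {$, d}


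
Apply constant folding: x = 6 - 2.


6 - 2 = 4 at compile time
Optimized: x = 4


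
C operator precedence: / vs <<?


'/' is multiplicative (level 10); '<<' is shift (level 8)
Higher level binds tighter
'/' has higher precedence than '<<'


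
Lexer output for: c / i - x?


Scan left to right, longest-match per lexeme
Tokens: ID(c), OP(/), ID(i), OP(-), ID(x)


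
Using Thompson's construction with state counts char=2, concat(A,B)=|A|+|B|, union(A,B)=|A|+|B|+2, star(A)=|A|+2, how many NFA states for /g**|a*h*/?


Syntax tree has 3 char leaf(s), 1 union(s), 4 star(s)
chars contribute 3×2 = 6; each union adds +2; each star adds +2
Total: 6 + 2 + 8 = 16 states


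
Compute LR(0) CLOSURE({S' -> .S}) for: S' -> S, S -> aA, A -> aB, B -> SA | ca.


Start: S' -> .S
For each item with dot before a nonterminal B, add B -> .γ for every B-production
Closure: [S' -> .S, S -> .aA]


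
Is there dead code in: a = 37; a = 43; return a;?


first assignment to a is overwritten before any read
Dead: 'a = 37'


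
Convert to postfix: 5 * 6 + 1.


Left to right (same or higher precedence on left)
Postfix: 5 6 * 1 +


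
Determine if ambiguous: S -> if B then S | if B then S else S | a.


dangling else: 'if B then if B then a else a' parses two ways
Ambiguous


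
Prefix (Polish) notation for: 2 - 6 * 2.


'*' binds tighter: tree is (- 2 (* 6 2))
Prefix: - 2 * 6 2


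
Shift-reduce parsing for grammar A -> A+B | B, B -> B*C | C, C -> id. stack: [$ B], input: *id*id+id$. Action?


shift '*' to continue B -> B*C
Action: shift


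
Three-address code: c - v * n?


Break into single-operator statements:
t1 = v * n
t2 = c - t1


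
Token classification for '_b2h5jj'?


Pattern: letter/underscore followed by alphanumerics, not a keyword
Type: IDENTIFIER


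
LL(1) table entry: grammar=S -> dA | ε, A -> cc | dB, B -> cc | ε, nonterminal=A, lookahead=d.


For [A, d]: 'd' ∈ FIRST(dB)
Entry: A -> dB


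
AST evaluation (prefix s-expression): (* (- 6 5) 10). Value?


Evaluate inner: (- 6 5) = 1
Evaluate root: (* 1 10) = 10
Result: 10


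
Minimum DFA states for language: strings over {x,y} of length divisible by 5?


Track length mod 5: states 0..4, accept at 0
Minimal DFA: 5 states


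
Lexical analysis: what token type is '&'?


Pattern: operator symbol
Type: OPERATOR


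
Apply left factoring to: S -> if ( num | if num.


Common prefix: 'if'
Factored: S -> if S', S' -> ( num | num


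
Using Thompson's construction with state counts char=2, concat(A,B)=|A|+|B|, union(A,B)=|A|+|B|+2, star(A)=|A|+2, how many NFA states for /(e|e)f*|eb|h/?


Syntax tree has 6 char leaf(s), 3 union(s), 1 star(s)
chars contribute 6×2 = 12; each union adds +2; each star adds +2
Total: 12 + 6 + 2 = 20 states


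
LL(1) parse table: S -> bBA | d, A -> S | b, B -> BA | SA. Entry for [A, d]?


For [A, d]: 'd' ∈ FIRST(S)
Entry: A -> S


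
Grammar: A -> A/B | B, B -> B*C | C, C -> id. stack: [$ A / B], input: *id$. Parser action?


'*' can extend B; shift to build B -> B*C
Action: shift


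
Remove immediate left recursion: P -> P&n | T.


Left-recursive alternatives: P&n; non-recursive: T
Introduce P': P -> TP', P' -> &nP' | ε


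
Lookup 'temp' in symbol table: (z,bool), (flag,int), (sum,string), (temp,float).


Lookup 'temp' → type float


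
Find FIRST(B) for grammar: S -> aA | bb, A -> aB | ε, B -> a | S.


Per alternative of B: FIRST(a) = {a}; FIRST(S) = {a, b}
FIRST(B) = {a, b}


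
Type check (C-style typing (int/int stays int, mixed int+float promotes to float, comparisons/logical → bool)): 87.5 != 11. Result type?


Operand types: float != int
Rule: comparison yields bool
Result type: bool


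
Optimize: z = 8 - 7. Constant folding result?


8 - 7 = 1 at compile time
Optimized: z = 1


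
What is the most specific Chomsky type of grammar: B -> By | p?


Left-linear: every RHS is a terminal or one nonterminal followed by a terminal
Classification: Type 3 (Regular)


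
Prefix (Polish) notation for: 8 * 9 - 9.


left-to-right (same/higher precedence on left): tree is (- (* 8 9) 9)
Prefix: - * 8 9 9


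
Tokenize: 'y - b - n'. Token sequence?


Scan left to right, longest-match per lexeme
Tokens: ID(y), OP(-), ID(b), OP(-), ID(n)


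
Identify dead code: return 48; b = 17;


statement follows a return and is unreachable
Dead: 'b = 17'


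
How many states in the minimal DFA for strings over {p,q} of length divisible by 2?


Track length mod 2: states 0..1, accept at 0
Minimal DFA: 2 states


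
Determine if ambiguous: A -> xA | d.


right-linear, alternatives start with distinct terminals 'x' vs 'd': unique leftmost derivation
Unambiguous


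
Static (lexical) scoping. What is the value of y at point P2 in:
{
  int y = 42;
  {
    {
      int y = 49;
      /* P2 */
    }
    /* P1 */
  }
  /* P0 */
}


y declared in the same block as P2
y = 49


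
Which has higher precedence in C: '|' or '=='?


'==' is equality (level 6); '|' is bitwise OR (level 3)
Higher level binds tighter
'==' has higher precedence than '|'


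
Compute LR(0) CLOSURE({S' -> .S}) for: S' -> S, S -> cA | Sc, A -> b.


Start: S' -> .S
For each item with dot before a nonterminal B, add B -> .γ for every B-production
Closure: [S' -> .S, S -> .cA, S -> .Sc]


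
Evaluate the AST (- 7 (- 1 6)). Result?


Evaluate inner: (- 1 6) = -5
Evaluate root: (- 7 -5) = 12
Result: 12


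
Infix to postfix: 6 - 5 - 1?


Left to right (same or higher precedence on left)
Postfix: 6 5 - 1 -


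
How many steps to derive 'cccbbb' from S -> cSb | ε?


Derivation: S => cSb => ccSbb => cccSbbb => cccbbb
Steps: 4


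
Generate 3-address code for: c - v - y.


Break into single-operator statements:
t1 = c - v
t2 = t1 - y


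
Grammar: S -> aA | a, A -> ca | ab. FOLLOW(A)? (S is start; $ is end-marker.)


$ ∈ FOLLOW(S). For each A -> αBβ: add FIRST(β)\{ε} to FOLLOW(B); if β nullable, add FOLLOW(A).
FOLLOW(A) = {$}


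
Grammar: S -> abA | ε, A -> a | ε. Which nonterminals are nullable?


A nonterminal is nullable iff some alternative derives ε (directly, or every symbol in it is nullable)
Nullable: {A, S}


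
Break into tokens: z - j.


Scan left to right, longest-match per lexeme
Tokens: ID(z), OP(-), ID(j)


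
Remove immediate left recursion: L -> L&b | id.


Left-recursive alternatives: L&b; non-recursive: id
Introduce L': L -> idL', L' -> &bL' | ε


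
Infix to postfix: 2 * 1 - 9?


Left to right (same or higher precedence on left)
Postfix: 2 1 * 9 -


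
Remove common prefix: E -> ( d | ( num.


Common prefix: '('
Factored: E -> ( E', E' -> d | num


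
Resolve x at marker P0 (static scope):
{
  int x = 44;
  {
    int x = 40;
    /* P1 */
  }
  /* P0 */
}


x declared in the same block as P0
x = 44


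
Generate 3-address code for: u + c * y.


Break into single-operator statements:
t1 = c * y
t2 = u + t1


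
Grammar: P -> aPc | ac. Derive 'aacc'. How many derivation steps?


Derivation: P => aPc => aacc
Steps: 2


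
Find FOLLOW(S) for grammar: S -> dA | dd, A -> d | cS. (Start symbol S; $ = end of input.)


$ ∈ FOLLOW(S). For each A -> αBβ: add FIRST(β)\{ε} to FOLLOW(B); if β nullable, add FOLLOW(A).
FOLLOW(S) = {$}


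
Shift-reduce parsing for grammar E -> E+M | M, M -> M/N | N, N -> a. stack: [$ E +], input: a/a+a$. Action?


no handle ('E+' is not any RHS); shift 'a'
Action: shift


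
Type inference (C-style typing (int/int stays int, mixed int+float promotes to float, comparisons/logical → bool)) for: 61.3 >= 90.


Operand types: float >= int
Rule: comparison yields bool
Result type: bool


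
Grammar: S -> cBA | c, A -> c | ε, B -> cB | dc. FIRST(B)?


Per alternative of B: FIRST(cB) = {c}; FIRST(dc) = {d}
FIRST(B) = {c, d}


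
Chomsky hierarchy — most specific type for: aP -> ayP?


LHS has context (more than one symbol) and |LHS| ≤ |RHS|
Classification: Type 1 (Context-Sensitive)


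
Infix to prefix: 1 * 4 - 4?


left-to-right (same/higher precedence on left): tree is (- (* 1 4) 4)
Prefix: - * 1 4 4


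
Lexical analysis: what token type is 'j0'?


Pattern: letter/underscore followed by alphanumerics, not a keyword
Type: IDENTIFIER


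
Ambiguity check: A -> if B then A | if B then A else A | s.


dangling else: 'if B then if B then s else s' parses two ways
Ambiguous


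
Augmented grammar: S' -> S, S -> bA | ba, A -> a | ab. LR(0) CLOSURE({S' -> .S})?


Start: S' -> .S
For each item with dot before a nonterminal B, add B -> .γ for every B-production
Closure: [S' -> .S, S -> .bA, S -> .ba]


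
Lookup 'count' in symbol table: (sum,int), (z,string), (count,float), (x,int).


Lookup 'count' → type float


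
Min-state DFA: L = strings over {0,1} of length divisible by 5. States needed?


Track length mod 5: states 0..4, accept at 0
Minimal DFA: 5 states


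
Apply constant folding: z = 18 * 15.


18 * 15 = 270 at compile time
Optimized: z = 270


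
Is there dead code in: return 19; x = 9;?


statement follows a return and is unreachable
Dead: 'x = 9'


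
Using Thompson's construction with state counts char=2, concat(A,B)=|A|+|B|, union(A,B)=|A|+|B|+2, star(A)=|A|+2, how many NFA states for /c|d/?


Syntax tree has 2 char leaf(s), 1 union(s), 0 star(s)
chars contribute 2×2 = 4; each union adds +2; each star adds +2
Total: 4 + 2 + 0 = 6 states


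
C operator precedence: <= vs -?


'-' is additive (level 9); '<=' is relational (level 7)
Higher level binds tighter
'-' has higher precedence than '<='


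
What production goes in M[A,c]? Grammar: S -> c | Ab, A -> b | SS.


For [A, c]: 'c' ∈ FIRST(SS)
Entry: A -> SS


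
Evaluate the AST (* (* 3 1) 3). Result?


Evaluate inner: (* 3 1) = 3
Evaluate root: (* 3 3) = 9
Result: 9


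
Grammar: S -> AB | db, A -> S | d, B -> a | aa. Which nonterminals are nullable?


A nonterminal is nullable iff some alternative derives ε (directly, or every symbol in it is nullable)
Nullable: {}


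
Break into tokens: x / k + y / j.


Scan left to right, longest-match per lexeme
Tokens: ID(x), OP(/), ID(k), OP(+), ID(y), OP(/), ID(j)


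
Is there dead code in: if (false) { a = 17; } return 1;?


condition is constant false, so the whole block is unreachable
Dead: 'if (false) { a = 17; }'


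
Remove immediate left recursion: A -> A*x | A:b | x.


Left-recursive alternatives: A*x, A:b; non-recursive: x
Introduce A': A -> xA', A' -> *xA' | :bA' | ε


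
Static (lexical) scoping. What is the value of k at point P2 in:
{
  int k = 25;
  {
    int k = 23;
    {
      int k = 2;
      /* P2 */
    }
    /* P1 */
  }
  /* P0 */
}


k declared in the same block as P2
k = 2


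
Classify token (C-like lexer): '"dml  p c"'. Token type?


Pattern: double-quoted sequence
Type: STRING_LITERAL


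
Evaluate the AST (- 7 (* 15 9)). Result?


Evaluate inner: (* 15 9) = 135
Evaluate root: (- 7 135) = -128
Result: -128


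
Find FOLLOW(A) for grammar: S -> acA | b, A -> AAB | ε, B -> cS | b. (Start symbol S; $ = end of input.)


$ ∈ FOLLOW(S). For each A -> αBβ: add FIRST(β)\{ε} to FOLLOW(B); if β nullable, add FOLLOW(A).
FOLLOW(A) = {$, b, c}


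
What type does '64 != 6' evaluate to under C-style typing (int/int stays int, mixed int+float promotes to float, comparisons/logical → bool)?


Operand types: int != int
Rule: comparison yields bool
Result type: bool


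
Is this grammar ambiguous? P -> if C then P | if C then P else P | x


dangling else: 'if C then if C then x else x' parses two ways
Ambiguous


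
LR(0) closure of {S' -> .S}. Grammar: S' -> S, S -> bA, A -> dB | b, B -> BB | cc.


Start: S' -> .S
For each item with dot before a nonterminal B, add B -> .γ for every B-production
Closure: [S' -> .S, S -> .bA]


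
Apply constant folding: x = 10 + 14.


10 + 14 = 24 at compile time
Optimized: x = 24


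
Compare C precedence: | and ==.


'==' is equality (level 6); '|' is bitwise OR (level 3)
Higher level binds tighter
'==' has higher precedence than '|'


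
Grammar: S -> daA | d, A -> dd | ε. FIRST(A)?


Per alternative of A: FIRST(dd) = {d}; FIRST(ε) = {ε}
FIRST(A) = {d, ε}


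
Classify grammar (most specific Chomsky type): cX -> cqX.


LHS has context (more than one symbol) and |LHS| ≤ |RHS|
Classification: Type 1 (Context-Sensitive)


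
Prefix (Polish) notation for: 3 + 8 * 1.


'*' binds tighter: tree is (+ 3 (* 8 1))
Prefix: + 3 * 8 1


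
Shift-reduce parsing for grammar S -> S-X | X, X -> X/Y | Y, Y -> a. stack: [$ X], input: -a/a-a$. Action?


lookahead ∉ {/} so X won't extend; reduce S -> X
Action: reduce (S -> X)


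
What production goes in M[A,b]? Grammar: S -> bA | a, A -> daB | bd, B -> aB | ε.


For [A, b]: 'b' ∈ FIRST(bd)
Entry: A -> bd


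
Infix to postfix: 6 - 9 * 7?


* has higher precedence, evaluate 9*7 first
Postfix: 6 9 7 * -


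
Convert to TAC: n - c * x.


Break into single-operator statements:
t1 = c * x
t2 = n - t1


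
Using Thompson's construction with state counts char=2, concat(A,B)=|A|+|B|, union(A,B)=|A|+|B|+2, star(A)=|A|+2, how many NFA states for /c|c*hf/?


Syntax tree has 4 char leaf(s), 1 union(s), 1 star(s)
chars contribute 4×2 = 8; each union adds +2; each star adds +2
Total: 8 + 2 + 2 = 12 states


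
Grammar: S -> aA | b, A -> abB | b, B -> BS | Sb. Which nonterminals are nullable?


A nonterminal is nullable iff some alternative derives ε (directly, or every symbol in it is nullable)
Nullable: {}


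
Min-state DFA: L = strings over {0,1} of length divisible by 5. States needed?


Track length mod 5: states 0..4, accept at 0
Minimal DFA: 5 states


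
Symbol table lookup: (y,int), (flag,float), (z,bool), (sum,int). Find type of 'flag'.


Lookup 'flag' → type float


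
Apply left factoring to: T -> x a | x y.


Common prefix: 'x'
Factored: T -> x T', T' -> a | y


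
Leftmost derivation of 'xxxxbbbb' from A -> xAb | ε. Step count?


Derivation: A => xAb => xxAbb => xxxAbbb => xxxxAbbbb => xxxxbbbb
Steps: 5


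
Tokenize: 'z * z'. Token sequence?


Scan left to right, longest-match per lexeme
Tokens: ID(z), OP(*), ID(z)


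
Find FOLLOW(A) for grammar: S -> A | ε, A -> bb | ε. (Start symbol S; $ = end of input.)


$ ∈ FOLLOW(S). For each A -> αBβ: add FIRST(β)\{ε} to FOLLOW(B); if β nullable, add FOLLOW(A).
FOLLOW(A) = {$}


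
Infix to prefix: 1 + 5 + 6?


left-to-right (same/higher precedence on left): tree is (+ (+ 1 5) 6)
Prefix: + + 1 5 6


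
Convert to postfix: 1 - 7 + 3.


Left to right (same or higher precedence on left)
Postfix: 1 7 - 3 +


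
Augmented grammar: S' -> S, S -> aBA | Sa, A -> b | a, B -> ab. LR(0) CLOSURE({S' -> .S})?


Start: S' -> .S
For each item with dot before a nonterminal B, add B -> .γ for every B-production
Closure: [S' -> .S, S -> .aBA, S -> .Sa]


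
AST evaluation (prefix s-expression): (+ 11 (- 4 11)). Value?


Evaluate inner: (- 4 11) = -7
Evaluate root: (+ 11 -7) = 4
Result: 4


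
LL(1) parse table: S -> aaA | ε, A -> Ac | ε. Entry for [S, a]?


For [S, a]: 'a' ∈ FIRST(aaA)
Entry: S -> aaA


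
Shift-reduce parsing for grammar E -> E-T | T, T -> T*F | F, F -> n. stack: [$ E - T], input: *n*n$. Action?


'*' can extend T; shift to build T -> T*F
Action: shift


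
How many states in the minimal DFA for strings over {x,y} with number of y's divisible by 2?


Track (count of y) mod 2: states 0..1, accept at 0
Minimal DFA: 2 states


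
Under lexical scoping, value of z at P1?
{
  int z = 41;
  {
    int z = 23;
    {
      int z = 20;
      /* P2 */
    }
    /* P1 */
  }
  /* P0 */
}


z declared in the same block as P1
z = 23


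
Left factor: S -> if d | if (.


Common prefix: 'if'
Factored: S -> if S', S' -> d | (


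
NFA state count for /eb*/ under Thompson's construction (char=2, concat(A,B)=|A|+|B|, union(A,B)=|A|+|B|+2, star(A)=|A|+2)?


Syntax tree has 2 char leaf(s), 0 union(s), 1 star(s)
chars contribute 2×2 = 4; each union adds +2; each star adds +2
Total: 4 + 0 + 2 = 6 states


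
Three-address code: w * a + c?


Break into single-operator statements:
t1 = w * a
t2 = t1 + c


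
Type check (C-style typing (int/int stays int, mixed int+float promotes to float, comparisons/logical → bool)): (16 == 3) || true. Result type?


Operand types: bool || bool
Rule: logical operators take bool operands and yield bool
Result type: bool


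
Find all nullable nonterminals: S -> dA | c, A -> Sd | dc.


A nonterminal is nullable iff some alternative derives ε (directly, or every symbol in it is nullable)
Nullable: {}


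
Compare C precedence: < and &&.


'<' is relational (level 7); '&&' is logical AND (level 2)
Higher level binds tighter
'<' has higher precedence than '&&'


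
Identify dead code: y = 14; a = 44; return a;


y is assigned but never read
Dead: 'y = 14'


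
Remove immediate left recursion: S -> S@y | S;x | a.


Left-recursive alternatives: S@y, S;x; non-recursive: a
Introduce S': S -> aS', S' -> @yS' | ;xS' | ε


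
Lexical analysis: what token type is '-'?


Pattern: operator symbol
Type: OPERATOR


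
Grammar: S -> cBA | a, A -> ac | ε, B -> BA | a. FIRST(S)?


Per alternative of S: FIRST(cBA) = {c}; FIRST(a) = {a}
FIRST(S) = {a, c}


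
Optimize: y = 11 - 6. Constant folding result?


11 - 6 = 5 at compile time
Optimized: y = 5


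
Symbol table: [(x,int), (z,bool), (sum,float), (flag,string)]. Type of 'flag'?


Lookup 'flag' → type string


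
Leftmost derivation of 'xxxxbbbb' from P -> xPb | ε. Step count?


Derivation: P => xPb => xxPbb => xxxPbbb => xxxxPbbbb => xxxxbbbb
Steps: 5


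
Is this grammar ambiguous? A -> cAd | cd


balanced c^n…d^n: each string has a unique parse
Unambiguous


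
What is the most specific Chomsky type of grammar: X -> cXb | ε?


Single nonterminal LHS, but c^n b^n is not regular
Classification: Type 2 (Context-Free)


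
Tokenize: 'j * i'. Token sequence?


Scan left to right, longest-match per lexeme
Tokens: ID(j), OP(*), ID(i)


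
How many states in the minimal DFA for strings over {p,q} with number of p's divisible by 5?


Track (count of p) mod 5: states 0..4, accept at 0
Minimal DFA: 5 states


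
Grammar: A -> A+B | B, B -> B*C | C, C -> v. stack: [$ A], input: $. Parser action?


start symbol A on stack, input exhausted
Action: accept


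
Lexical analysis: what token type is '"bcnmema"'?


Pattern: double-quoted sequence
Type: STRING_LITERAL


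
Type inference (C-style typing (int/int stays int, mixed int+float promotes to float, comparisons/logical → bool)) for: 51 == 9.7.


Operand types: int == float
Rule: comparison yields bool
Result type: bool


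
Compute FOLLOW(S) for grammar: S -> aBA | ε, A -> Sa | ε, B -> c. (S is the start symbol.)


$ ∈ FOLLOW(S). For each A -> αBβ: add FIRST(β)\{ε} to FOLLOW(B); if β nullable, add FOLLOW(A).
FOLLOW(S) = {$, a}


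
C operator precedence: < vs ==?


'<' is relational (level 7); '==' is equality (level 6)
Higher level binds tighter
'<' has higher precedence than '=='


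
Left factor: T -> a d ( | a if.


Common prefix: 'a'
Factored: T -> a T', T' -> d ( | if


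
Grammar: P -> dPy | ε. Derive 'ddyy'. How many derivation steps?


Derivation: P => dPy => ddPyy => ddyy
Steps: 3


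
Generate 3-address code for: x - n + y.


Break into single-operator statements:
t1 = x - n
t2 = t1 + y


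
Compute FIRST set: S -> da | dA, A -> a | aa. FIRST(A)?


Per alternative of A: FIRST(a) = {a}; FIRST(aa) = {a}
FIRST(A) = {a}


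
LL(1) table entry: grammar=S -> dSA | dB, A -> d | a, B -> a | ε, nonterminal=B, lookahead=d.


For [B, d]: ε is nullable and 'd' ∈ FOLLOW(B)
Entry: B -> ε


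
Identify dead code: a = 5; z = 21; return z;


a is assigned but never read
Dead: 'a = 5'


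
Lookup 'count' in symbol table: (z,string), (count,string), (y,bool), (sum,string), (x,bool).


Lookup 'count' → type string


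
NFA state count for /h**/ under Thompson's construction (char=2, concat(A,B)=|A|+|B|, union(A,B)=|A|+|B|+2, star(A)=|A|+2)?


Syntax tree has 1 char leaf(s), 0 union(s), 2 star(s)
chars contribute 1×2 = 2; each union adds +2; each star adds +2
Total: 2 + 0 + 4 = 6 states


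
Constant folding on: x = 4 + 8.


4 + 8 = 12 at compile time
Optimized: x = 12


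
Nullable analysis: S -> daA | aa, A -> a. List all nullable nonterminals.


A nonterminal is nullable iff some alternative derives ε (directly, or every symbol in it is nullable)
Nullable: {}


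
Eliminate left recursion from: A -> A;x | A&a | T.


Left-recursive alternatives: A;x, A&a; non-recursive: T
Introduce A': A -> TA', A' -> ;xA' | &aA' | ε


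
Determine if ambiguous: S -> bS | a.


right-linear, alternatives start with distinct terminals 'b' vs 'a': unique leftmost derivation
Unambiguous


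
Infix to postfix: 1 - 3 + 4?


Left to right (same or higher precedence on left)
Postfix: 1 3 - 4 +


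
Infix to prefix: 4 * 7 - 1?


left-to-right (same/higher precedence on left): tree is (- (* 4 7) 1)
Prefix: - * 4 7 1


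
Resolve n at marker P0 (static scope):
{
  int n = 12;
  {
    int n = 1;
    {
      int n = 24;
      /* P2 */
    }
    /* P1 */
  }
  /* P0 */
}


n declared in the same block as P0
n = 12


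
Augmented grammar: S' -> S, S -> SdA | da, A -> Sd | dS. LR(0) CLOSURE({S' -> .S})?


Start: S' -> .S
For each item with dot before a nonterminal B, add B -> .γ for every B-production
Closure: [S' -> .S, S -> .SdA, S -> .da]


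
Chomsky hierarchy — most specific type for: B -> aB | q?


Right-linear: every RHS is a terminal or a terminal followed by one nonterminal
Classification: Type 3 (Regular)


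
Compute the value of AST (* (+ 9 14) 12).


Evaluate inner: (+ 9 14) = 23
Evaluate root: (* 23 12) = 276
Result: 276


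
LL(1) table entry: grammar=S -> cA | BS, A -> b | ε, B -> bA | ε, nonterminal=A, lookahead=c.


For [A, c]: ε is nullable and 'c' ∈ FOLLOW(A)
Entry: A -> ε


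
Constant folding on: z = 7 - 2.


7 - 2 = 5 at compile time
Optimized: z = 5


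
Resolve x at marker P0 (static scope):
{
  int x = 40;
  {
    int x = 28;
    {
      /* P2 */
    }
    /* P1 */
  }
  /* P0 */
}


x declared in the same block as P0
x = 40


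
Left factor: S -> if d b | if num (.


Common prefix: 'if'
Factored: S -> if S', S' -> d b | num (


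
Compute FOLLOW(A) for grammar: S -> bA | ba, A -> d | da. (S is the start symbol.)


$ ∈ FOLLOW(S). For each A -> αBβ: add FIRST(β)\{ε} to FOLLOW(B); if β nullable, add FOLLOW(A).
FOLLOW(A) = {$}


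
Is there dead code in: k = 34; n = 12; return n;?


k is assigned but never read
Dead: 'k = 34'


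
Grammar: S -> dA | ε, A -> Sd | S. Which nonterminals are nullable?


A nonterminal is nullable iff some alternative derives ε (directly, or every symbol in it is nullable)
Nullable: {A, S}


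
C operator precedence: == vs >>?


'>>' is shift (level 8); '==' is equality (level 6)
Higher level binds tighter
'>>' has higher precedence than '=='


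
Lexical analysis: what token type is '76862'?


Pattern: digits only
Type: INTEGER_LITERAL


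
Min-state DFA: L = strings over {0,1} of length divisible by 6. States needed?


Track length mod 6: states 0..5, accept at 0
Minimal DFA: 6 states


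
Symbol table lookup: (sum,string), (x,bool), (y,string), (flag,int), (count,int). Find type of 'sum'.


Lookup 'sum' → type string


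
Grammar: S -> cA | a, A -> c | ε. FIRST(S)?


Per alternative of S: FIRST(cA) = {c}; FIRST(a) = {a}
FIRST(S) = {a, c}


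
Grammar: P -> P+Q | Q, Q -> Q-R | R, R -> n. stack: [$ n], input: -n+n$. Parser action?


'n' on top is the handle for R -> n
Action: reduce (R -> n)


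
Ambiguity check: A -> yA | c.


right-linear, alternatives start with distinct terminals 'y' vs 'c': unique leftmost derivation
Unambiguous


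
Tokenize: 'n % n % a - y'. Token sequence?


Scan left to right, longest-match per lexeme
Tokens: ID(n), OP(%), ID(n), OP(%), ID(a), OP(-), ID(y)


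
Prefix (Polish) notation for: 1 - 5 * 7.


'*' binds tighter: tree is (- 1 (* 5 7))
Prefix: - 1 * 5 7


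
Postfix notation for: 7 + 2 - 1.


Left to right (same or higher precedence on left)
Postfix: 7 2 + 1 -


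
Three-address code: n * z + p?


Break into single-operator statements:
t1 = n * z
t2 = t1 + p


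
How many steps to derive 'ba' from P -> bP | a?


Derivation: P => bP => ba
Steps: 2


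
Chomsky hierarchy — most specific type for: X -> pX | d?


Right-linear: every RHS is a terminal or a terminal followed by one nonterminal
Classification: Type 3 (Regular)


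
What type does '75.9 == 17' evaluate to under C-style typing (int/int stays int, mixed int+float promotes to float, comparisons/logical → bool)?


Operand types: float == int
Rule: comparison yields bool
Result type: bool


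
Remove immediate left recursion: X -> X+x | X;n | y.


Left-recursive alternatives: X+x, X;n; non-recursive: y
Introduce X': X -> yX', X' -> +xX' | ;nX' | ε


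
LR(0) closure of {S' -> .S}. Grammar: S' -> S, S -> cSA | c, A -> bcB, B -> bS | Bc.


Start: S' -> .S
For each item with dot before a nonterminal B, add B -> .γ for every B-production
Closure: [S' -> .S, S -> .cSA, S -> .c]


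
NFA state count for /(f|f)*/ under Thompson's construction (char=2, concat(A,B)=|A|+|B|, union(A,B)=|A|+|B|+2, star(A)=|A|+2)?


Syntax tree has 2 char leaf(s), 1 union(s), 1 star(s)
chars contribute 2×2 = 4; each union adds +2; each star adds +2
Total: 4 + 2 + 2 = 8 states


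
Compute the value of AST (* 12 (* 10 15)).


Evaluate inner: (* 10 15) = 150
Evaluate root: (* 12 150) = 1800
Result: 1800


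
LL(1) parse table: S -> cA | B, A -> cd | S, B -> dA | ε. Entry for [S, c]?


For [S, c]: 'c' ∈ FIRST(cA)
Entry: S -> cA


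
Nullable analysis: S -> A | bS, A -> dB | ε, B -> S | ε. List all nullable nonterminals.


A nonterminal is nullable iff some alternative derives ε (directly, or every symbol in it is nullable)
Nullable: {A, B, S}


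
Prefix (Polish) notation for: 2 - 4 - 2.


left-to-right (same/higher precedence on left): tree is (- (- 2 4) 2)
Prefix: - - 2 4 2


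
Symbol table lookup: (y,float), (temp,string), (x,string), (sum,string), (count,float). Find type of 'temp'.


Lookup 'temp' → type string


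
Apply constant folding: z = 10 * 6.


10 * 6 = 60 at compile time
Optimized: z = 60


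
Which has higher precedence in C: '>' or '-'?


'-' is additive (level 9); '>' is relational (level 7)
Higher level binds tighter
'-' has higher precedence than '>'


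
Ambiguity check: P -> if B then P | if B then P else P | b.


dangling else: 'if B then if B then b else b' parses two ways
Ambiguous


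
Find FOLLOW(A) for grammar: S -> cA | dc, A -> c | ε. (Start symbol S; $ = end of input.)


$ ∈ FOLLOW(S). For each A -> αBβ: add FIRST(β)\{ε} to FOLLOW(B); if β nullable, add FOLLOW(A).
FOLLOW(A) = {$}


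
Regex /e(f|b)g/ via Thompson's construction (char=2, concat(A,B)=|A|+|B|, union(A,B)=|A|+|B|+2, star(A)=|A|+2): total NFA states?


Syntax tree has 4 char leaf(s), 1 union(s), 0 star(s)
chars contribute 4×2 = 8; each union adds +2; each star adds +2
Total: 8 + 2 + 0 = 10 states


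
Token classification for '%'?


Pattern: operator symbol
Type: OPERATOR


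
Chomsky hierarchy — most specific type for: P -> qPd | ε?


Single nonterminal LHS, but q^n d^n is not regular
Classification: Type 2 (Context-Free)


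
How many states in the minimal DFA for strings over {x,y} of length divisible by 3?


Track length mod 3: states 0..2, accept at 0
Minimal DFA: 3 states


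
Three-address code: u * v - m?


Break into single-operator statements:
t1 = u * v
t2 = t1 - m


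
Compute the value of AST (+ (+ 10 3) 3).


Evaluate inner: (+ 10 3) = 13
Evaluate root: (+ 13 3) = 16
Result: 16


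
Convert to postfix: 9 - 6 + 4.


Left to right (same or higher precedence on left)
Postfix: 9 6 - 4 +


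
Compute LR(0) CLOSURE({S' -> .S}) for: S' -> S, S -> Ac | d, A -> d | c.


Start: S' -> .S
For each item with dot before a nonterminal B, add B -> .γ for every B-production
Closure: [S' -> .S, S -> .Ac, S -> .d, A -> .d, A -> .c]


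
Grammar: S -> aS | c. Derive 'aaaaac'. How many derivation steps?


Derivation: S => aS => aaS => aaaS => aaaaS => aaaaaS => aaaaac
Steps: 6


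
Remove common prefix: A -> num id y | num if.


Common prefix: 'num'
Factored: A -> num A', A' -> id y | if


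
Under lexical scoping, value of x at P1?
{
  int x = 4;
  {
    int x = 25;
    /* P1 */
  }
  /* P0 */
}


x declared in the same block as P1
x = 25


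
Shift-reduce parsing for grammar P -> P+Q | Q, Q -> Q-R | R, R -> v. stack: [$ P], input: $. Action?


start symbol P on stack, input exhausted
Action: accept


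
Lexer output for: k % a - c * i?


Scan left to right, longest-match per lexeme
Tokens: ID(k), OP(%), ID(a), OP(-), ID(c), OP(*), ID(i)


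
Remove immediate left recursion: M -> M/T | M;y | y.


Left-recursive alternatives: M/T, M;y; non-recursive: y
Introduce M': M -> yM', M' -> /TM' | ;yM' | ε


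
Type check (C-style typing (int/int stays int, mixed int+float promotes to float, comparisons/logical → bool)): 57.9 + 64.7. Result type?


Operand types: float + float
Rule: mixed int/float promotes to float; int/int stays int
Result type: float


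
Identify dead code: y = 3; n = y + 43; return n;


y is read by n's definition; n is returned
No dead code


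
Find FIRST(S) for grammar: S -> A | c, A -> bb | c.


Per alternative of S: FIRST(A) = {b, c}; FIRST(c) = {c}
FIRST(S) = {b, c}


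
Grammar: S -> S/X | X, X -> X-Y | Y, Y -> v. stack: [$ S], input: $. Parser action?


start symbol S on stack, input exhausted
Action: accept


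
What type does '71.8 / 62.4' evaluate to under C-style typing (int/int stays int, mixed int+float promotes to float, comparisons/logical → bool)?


Operand types: float / float
Rule: mixed int/float promotes to float; int/int stays int
Result type: float


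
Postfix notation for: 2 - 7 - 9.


Left to right (same or higher precedence on left)
Postfix: 2 7 - 9 -


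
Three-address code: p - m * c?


Break into single-operator statements:
t1 = m * c
t2 = p - t1


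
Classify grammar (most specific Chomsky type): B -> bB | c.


Right-linear: every RHS is a terminal or a terminal followed by one nonterminal
Classification: Type 3 (Regular)


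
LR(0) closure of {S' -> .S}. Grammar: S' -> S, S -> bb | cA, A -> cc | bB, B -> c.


Start: S' -> .S
For each item with dot before a nonterminal B, add B -> .γ for every B-production
Closure: [S' -> .S, S -> .bb, S -> .cA]


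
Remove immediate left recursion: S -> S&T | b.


Left-recursive alternatives: S&T; non-recursive: b
Introduce S': S -> bS', S' -> &TS' | ε


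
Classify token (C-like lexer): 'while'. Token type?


Pattern: reserved word
Type: KEYWORD


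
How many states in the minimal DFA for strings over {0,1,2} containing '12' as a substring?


KMP-style automaton: 2 progress states + 1 absorbing accept = 3
Minimal DFA: 3 states


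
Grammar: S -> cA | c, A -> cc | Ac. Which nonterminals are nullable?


A nonterminal is nullable iff some alternative derives ε (directly, or every symbol in it is nullable)
Nullable: {}


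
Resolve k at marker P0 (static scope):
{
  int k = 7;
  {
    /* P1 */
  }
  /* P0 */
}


k declared in the same block as P0
k = 7


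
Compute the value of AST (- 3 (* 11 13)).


Evaluate inner: (* 11 13) = 143
Evaluate root: (- 3 143) = -140
Result: -140


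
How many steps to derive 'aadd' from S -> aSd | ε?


Derivation: S => aSd => aaSdd => aadd
Steps: 3


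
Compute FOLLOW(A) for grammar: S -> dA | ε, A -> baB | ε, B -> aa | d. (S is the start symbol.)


$ ∈ FOLLOW(S). For each A -> αBβ: add FIRST(β)\{ε} to FOLLOW(B); if β nullable, add FOLLOW(A).
FOLLOW(A) = {$}


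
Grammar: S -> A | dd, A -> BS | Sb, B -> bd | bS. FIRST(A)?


Per alternative of A: FIRST(BS) = {b}; FIRST(Sb) = {b, d}
FIRST(A) = {b, d}


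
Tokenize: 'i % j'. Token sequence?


Scan left to right, longest-match per lexeme
Tokens: ID(i), OP(%), ID(j)


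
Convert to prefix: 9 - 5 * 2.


'*' binds tighter: tree is (- 9 (* 5 2))
Prefix: - 9 * 5 2


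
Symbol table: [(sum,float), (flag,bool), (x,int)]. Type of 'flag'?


Lookup 'flag' → type bool


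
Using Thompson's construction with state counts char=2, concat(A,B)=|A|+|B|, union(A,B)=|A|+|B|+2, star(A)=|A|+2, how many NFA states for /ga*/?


Syntax tree has 2 char leaf(s), 0 union(s), 1 star(s)
chars contribute 2×2 = 4; each union adds +2; each star adds +2
Total: 4 + 0 + 2 = 6 states


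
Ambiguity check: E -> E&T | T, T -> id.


precedence layered via separate nonterminal T: deterministic
Unambiguous


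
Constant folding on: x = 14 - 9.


14 - 9 = 5 at compile time
Optimized: x = 5


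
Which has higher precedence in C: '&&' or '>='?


'>=' is relational (level 7); '&&' is logical AND (level 2)
Higher level binds tighter
'>=' has higher precedence than '&&'


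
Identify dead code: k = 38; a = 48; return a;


k is assigned but never read
Dead: 'k = 38'


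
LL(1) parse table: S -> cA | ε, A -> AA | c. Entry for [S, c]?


For [S, c]: 'c' ∈ FIRST(cA)
Entry: S -> cA


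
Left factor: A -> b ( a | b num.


Common prefix: 'b'
Factored: A -> b A', A' -> ( a | num


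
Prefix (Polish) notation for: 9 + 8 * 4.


'*' binds tighter: tree is (+ 9 (* 8 4))
Prefix: + 9 * 8 4


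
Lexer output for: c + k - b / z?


Scan left to right, longest-match per lexeme
Tokens: ID(c), OP(+), ID(k), OP(-), ID(b), OP(/), ID(z)


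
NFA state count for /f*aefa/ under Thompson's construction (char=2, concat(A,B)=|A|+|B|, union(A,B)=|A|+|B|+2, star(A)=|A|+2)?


Syntax tree has 5 char leaf(s), 0 union(s), 1 star(s)
chars contribute 5×2 = 10; each union adds +2; each star adds +2
Total: 10 + 0 + 2 = 12 states


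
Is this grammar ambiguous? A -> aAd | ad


balanced a^n…d^n: each string has a unique parse
Unambiguous


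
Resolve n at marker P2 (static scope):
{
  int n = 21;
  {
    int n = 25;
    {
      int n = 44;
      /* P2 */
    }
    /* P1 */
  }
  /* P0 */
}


n declared in the same block as P2
n = 44


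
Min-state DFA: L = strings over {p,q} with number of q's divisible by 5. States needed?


Track (count of q) mod 5: states 0..4, accept at 0
Minimal DFA: 5 states


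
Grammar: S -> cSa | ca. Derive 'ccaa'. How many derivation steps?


Derivation: S => cSa => ccaa
Steps: 2


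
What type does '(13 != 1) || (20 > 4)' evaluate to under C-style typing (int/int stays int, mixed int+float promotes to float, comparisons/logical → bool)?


Operand types: bool || bool
Rule: logical operators take bool operands and yield bool
Result type: bool


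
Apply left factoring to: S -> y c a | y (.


Common prefix: 'y'
Factored: S -> y S', S' -> c a | (


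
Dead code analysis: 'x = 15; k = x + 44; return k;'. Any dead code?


x is read by k's definition; k is returned
No dead code


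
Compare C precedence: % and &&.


'%' is multiplicative (level 10); '&&' is logical AND (level 2)
Higher level binds tighter
'%' has higher precedence than '&&'


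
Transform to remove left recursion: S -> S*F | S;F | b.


Left-recursive alternatives: S*F, S;F; non-recursive: b
Introduce S': S -> bS', S' -> *FS' | ;FS' | ε


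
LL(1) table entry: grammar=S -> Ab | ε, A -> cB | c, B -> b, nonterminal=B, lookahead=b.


For [B, b]: 'b' ∈ FIRST(b)
Entry: B -> b


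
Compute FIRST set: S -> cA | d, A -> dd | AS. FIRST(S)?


Per alternative of S: FIRST(cA) = {c}; FIRST(d) = {d}
FIRST(S) = {c, d}


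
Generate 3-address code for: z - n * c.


Break into single-operator statements:
t1 = n * c
t2 = z - t1


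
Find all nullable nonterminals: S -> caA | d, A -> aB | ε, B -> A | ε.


A nonterminal is nullable iff some alternative derives ε (directly, or every symbol in it is nullable)
Nullable: {A, B}


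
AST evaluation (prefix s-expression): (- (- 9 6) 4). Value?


Evaluate inner: (- 9 6) = 3
Evaluate root: (- 3 4) = -1
Result: -1


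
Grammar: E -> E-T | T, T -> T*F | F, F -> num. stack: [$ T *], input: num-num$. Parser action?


no handle; shift 'num'
Action: shift


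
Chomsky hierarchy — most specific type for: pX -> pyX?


LHS has context (more than one symbol) and |LHS| ≤ |RHS|
Classification: Type 1 (Context-Sensitive)


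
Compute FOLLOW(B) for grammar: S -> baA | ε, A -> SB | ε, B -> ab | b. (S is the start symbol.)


$ ∈ FOLLOW(S). For each A -> αBβ: add FIRST(β)\{ε} to FOLLOW(B); if β nullable, add FOLLOW(A).
FOLLOW(B) = {$, a, b}
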